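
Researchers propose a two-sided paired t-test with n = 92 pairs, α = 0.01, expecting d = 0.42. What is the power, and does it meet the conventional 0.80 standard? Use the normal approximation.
Power ≈ 0.93; the study is adequately powered (power ≥ 0.80)

Power calculation (paired t-test, normal approximation):
z_β = d · √n - z_{α/2}
z_β = 0.42 · √92 - 2.576
z_β = 0.42 · 9.592 - 2.576
z_β = 1.453

Power = Φ(z_β) = Φ(1.453) ≈ 0.927

Effect size d = 0.42 is small by Cohen's convention (0.2/0.5/0.8).

Threshold: power ≥ 0.80 is conventionally adequate.
Power ≈ 0.93 → the study is adequately powered (power ≥ 0.80).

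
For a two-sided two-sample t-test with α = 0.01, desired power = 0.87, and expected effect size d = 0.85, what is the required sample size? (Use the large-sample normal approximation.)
n = 38 per group

Sample size formula (two-sample t-test, normal approximation):
n = 2 · ((z_{α/2} + z_β) / d)²

z_{α/2} = 2.576 (for α = 0.01, two-sided)
z_β = 1.126 (for power = 0.87)
d = 0.85

n = 2 · ((2.576 + 1.126) / 0.85)²
n = 2 · (4.355)²
n ≈ 37.93
Round up to the next whole number: n = 38 per group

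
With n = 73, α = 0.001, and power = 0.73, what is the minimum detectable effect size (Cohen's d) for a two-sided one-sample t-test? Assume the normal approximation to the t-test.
d ≈ 0.46

Minimum detectable effect (one-sample t-test, normal approximation):
d = (z_{α/2} + z_β) / √n
d = (3.291 + 0.613) / √73
d = 3.903 / 8.544
d ≈ 0.46

By Cohen's convention (0.2 small / 0.5 medium / 0.8 large): small effect.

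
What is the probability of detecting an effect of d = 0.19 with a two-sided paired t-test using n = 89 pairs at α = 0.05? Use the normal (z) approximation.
Power ≈ 0.43

Power calculation (paired t-test, normal approximation):
z_β = d · √n - z_{α/2}
z_β = 0.19 · √89 - 1.960
z_β = 0.19 · 9.434 - 1.960
z_β = -0.168

Power = Φ(z_β) = Φ(-0.168) ≈ 0.433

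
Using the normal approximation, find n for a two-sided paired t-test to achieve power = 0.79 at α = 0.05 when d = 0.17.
n = 265 pairs

Sample size formula (paired t-test, normal approximation):
n = ((z_{α/2} + z_β) / d)²

z_{α/2} = 1.960 (for α = 0.05, two-sided)
z_β = 0.806 (for power = 0.79)
d = 0.17

n = ((1.960 + 0.806) / 0.17)²
n = (16.271)²
n ≈ 264.75
Round up to the next whole number: n = 265 pairs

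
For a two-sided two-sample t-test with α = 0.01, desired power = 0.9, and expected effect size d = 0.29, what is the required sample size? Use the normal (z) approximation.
n = 354 per group

Sample size formula (two-sample t-test, normal approximation):
n = 2 · ((z_{α/2} + z_β) / d)²

z_{α/2} = 2.576 (for α = 0.01, two-sided)
z_β = 1.282 (for power = 0.9)
d = 0.29

n = 2 · ((2.576 + 1.282) / 0.29)²
n = 2 · (13.303)²
n ≈ 353.94
Round up to the next whole number: n = 354 per group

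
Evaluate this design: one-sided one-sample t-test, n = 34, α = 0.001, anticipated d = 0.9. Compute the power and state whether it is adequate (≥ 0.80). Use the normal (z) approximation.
Power ≈ 0.98; the study is adequately powered (power ≥ 0.80)

Power calculation (one-sample t-test, normal approximation):
z_β = d · √n - z_α
z_β = 0.9 · √34 - 3.090
z_β = 0.9 · 5.831 - 3.090
z_β = 2.158

Power = Φ(z_β) = Φ(2.158) ≈ 0.985

Effect size d = 0.9 is large by Cohen's convention (0.2/0.5/0.8).

Threshold: power ≥ 0.80 is conventionally adequate.
Power ≈ 0.98 → the study is adequately powered (power ≥ 0.80).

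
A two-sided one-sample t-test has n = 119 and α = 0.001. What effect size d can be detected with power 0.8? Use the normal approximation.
d ≈ 0.38

Minimum detectable effect (one-sample t-test, normal approximation):
d = (z_{α/2} + z_β) / √n
d = (3.291 + 0.842) / √119
d = 4.132 / 10.909
d ≈ 0.38

By Cohen's convention (0.2 small / 0.5 medium / 0.8 large): small effect.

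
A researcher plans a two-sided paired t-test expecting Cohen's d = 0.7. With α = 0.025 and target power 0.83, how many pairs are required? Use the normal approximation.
n = 21 pairs

Sample size formula (paired t-test, normal approximation):
n = ((z_{α/2} + z_β) / d)²

z_{α/2} = 2.241 (for α = 0.025, two-sided)
z_β = 0.954 (for power = 0.83)
d = 0.7

n = ((2.241 + 0.954) / 0.7)²
n = (4.564)²
n ≈ 20.83
Round up to the next whole number: n = 21 pairs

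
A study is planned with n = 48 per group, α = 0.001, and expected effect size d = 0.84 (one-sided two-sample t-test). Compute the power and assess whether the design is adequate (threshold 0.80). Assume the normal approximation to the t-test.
Power ≈ 0.85; the study is adequately powered (power ≥ 0.80)

Power calculation (two-sample t-test, normal approximation):
z_β = d · √(n/2) - z_α
z_β = 0.84 · √(48/2) - 3.090
z_β = 0.84 · 4.899 - 3.090
z_β = 1.025

Power = Φ(z_β) = Φ(1.025) ≈ 0.847

Effect size d = 0.84 is large by Cohen's convention (0.2/0.5/0.8).

Threshold: power ≥ 0.80 is conventionally adequate.
Power ≈ 0.85 → the study is adequately powered (power ≥ 0.80).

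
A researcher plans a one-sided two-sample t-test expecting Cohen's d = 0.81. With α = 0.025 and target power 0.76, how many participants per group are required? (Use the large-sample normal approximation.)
n = 22 per group

Sample size formula (two-sample t-test, normal approximation):
n = 2 · ((z_α + z_β) / d)²

z_α = 1.960 (for α = 0.025, one-sided)
z_β = 0.706 (for power = 0.76)
d = 0.81

n = 2 · ((1.960 + 0.706) / 0.81)²
n = 2 · (3.291)²
n ≈ 21.66
Round up to the next whole number: n = 22 per group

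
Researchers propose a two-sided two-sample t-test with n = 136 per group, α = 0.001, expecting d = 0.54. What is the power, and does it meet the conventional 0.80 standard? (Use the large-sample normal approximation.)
Power ≈ 0.88; the study is adequately powered (power ≥ 0.80)

Power calculation (two-sample t-test, normal approximation):
z_β = d · √(n/2) - z_{α/2}
z_β = 0.54 · √(136/2) - 3.291
z_β = 0.54 · 8.246 - 3.291
z_β = 1.162

Power = Φ(z_β) = Φ(1.162) ≈ 0.877

Effect size d = 0.54 is medium by Cohen's convention (0.2/0.5/0.8).

Threshold: power ≥ 0.80 is conventionally adequate.
Power ≈ 0.88 → the study is adequately powered (power ≥ 0.80).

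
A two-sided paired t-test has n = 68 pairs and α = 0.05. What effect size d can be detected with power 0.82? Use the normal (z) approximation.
d ≈ 0.35

Minimum detectable effect (paired t-test, normal approximation):
d = (z_{α/2} + z_β) / √n
d = (1.960 + 0.915) / √68
d = 2.875 / 8.246
d ≈ 0.35

By Cohen's convention (0.2 small / 0.5 medium / 0.8 large): small effect.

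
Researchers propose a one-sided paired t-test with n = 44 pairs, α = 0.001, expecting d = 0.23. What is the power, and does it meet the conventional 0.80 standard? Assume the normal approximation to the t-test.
Power ≈ 0.06; the study is underpowered (power < 0.80)

Power calculation (paired t-test, normal approximation):
z_β = d · √n - z_α
z_β = 0.23 · √44 - 3.090
z_β = 0.23 · 6.633 - 3.090
z_β = -1.565

Power = Φ(z_β) = Φ(-1.565) ≈ 0.059

Effect size d = 0.23 is small by Cohen's convention (0.2/0.5/0.8).

Threshold: power ≥ 0.80 is conventionally adequate.
Power ≈ 0.06 → the study is underpowered (power < 0.80).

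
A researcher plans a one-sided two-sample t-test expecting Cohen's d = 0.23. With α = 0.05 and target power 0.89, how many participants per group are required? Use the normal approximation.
n = 312 per group

Sample size formula (two-sample t-test, normal approximation):
n = 2 · ((z_α + z_β) / d)²

z_α = 1.645 (for α = 0.05, one-sided)
z_β = 1.227 (for power = 0.89)
d = 0.23

n = 2 · ((1.645 + 1.227) / 0.23)²
n = 2 · (12.487)²
n ≈ 311.85
Round up to the next whole number: n = 312 per group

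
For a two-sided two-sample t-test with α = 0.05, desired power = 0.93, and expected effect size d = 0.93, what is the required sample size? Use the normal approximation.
n = 28 per group

Sample size formula (two-sample t-test, normal approximation):
n = 2 · ((z_{α/2} + z_β) / d)²

z_{α/2} = 1.960 (for α = 0.05, two-sided)
z_β = 1.476 (for power = 0.93)
d = 0.93

n = 2 · ((1.960 + 1.476) / 0.93)²
n = 2 · (3.695)²
n ≈ 27.31
Round up to the next whole number: n = 28 per group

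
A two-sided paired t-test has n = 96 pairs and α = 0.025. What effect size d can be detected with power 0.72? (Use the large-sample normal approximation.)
d ≈ 0.29

Minimum detectable effect (paired t-test, normal approximation):
d = (z_{α/2} + z_β) / √n
d = (2.241 + 0.583) / √96
d = 2.824 / 9.798
d ≈ 0.29

By Cohen's convention (0.2 small / 0.5 medium / 0.8 large): small effect.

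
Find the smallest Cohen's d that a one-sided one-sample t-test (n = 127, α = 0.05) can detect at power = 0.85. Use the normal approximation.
d ≈ 0.24

Minimum detectable effect (one-sample t-test, normal approximation):
d = (z_α + z_β) / √n
d = (1.645 + 1.036) / √127
d = 2.681 / 11.269
d ≈ 0.24

By Cohen's convention (0.2 small / 0.5 medium / 0.8 large): small effect.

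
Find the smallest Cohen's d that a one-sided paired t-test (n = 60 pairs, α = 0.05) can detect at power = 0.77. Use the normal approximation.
d ≈ 0.31

Minimum detectable effect (paired t-test, normal approximation):
d = (z_α + z_β) / √n
d = (1.645 + 0.739) / √60
d = 2.384 / 7.746
d ≈ 0.31

By Cohen's convention (0.2 small / 0.5 medium / 0.8 large): small effect.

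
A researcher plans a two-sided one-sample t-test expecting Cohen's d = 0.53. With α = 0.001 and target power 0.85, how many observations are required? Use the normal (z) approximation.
n = 67

Sample size formula (one-sample t-test, normal approximation):
n = ((z_{α/2} + z_β) / d)²

z_{α/2} = 3.291 (for α = 0.001, two-sided)
z_β = 1.036 (for power = 0.85)
d = 0.53

n = ((3.291 + 1.036) / 0.53)²
n = (8.164)²
n ≈ 66.65
Round up to the next whole number: n = 67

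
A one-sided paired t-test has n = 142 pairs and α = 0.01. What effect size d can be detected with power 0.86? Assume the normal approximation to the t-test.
d ≈ 0.29

Minimum detectable effect (paired t-test, normal approximation):
d = (z_α + z_β) / √n
d = (2.326 + 1.080) / √142
d = 3.407 / 11.916
d ≈ 0.29

By Cohen's convention (0.2 small / 0.5 medium / 0.8 large): small effect.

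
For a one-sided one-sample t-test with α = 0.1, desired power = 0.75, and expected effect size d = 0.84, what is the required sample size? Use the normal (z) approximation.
n = 6

Sample size formula (one-sample t-test, normal approximation):
n = ((z_α + z_β) / d)²

z_α = 1.282 (for α = 0.1, one-sided)
z_β = 0.674 (for power = 0.75)
d = 0.84

n = ((1.282 + 0.674) / 0.84)²
n = (2.329)²
n ≈ 5.42
Round up to the next whole number: n = 6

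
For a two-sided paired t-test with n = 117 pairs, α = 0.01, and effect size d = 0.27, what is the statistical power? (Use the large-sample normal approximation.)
Power ≈ 0.63

Power calculation (paired t-test, normal approximation):
z_β = d · √n - z_{α/2}
z_β = 0.27 · √117 - 2.576
z_β = 0.27 · 10.817 - 2.576
z_β = 0.345

Power = Φ(z_β) = Φ(0.345) ≈ 0.635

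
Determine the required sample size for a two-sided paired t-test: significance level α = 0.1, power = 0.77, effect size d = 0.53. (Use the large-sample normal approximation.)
n = 21 pairs

Sample size formula (paired t-test, normal approximation):
n = ((z_{α/2} + z_β) / d)²

z_{α/2} = 1.645 (for α = 0.1, two-sided)
z_β = 0.739 (for power = 0.77)
d = 0.53

n = ((1.645 + 0.739) / 0.53)²
n = (4.498)²
n ≈ 20.23
Round up to the next whole number: n = 21 pairs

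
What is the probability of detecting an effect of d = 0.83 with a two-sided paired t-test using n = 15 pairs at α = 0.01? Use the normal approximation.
Power ≈ 0.74

Power calculation (paired t-test, normal approximation):
z_β = d · √n - z_{α/2}
z_β = 0.83 · √15 - 2.576
z_β = 0.83 · 3.873 - 2.576
z_β = 0.639

Power = Φ(z_β) = Φ(0.639) ≈ 0.739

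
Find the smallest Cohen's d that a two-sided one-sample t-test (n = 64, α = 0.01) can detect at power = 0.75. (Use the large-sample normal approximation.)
d ≈ 0.41

Minimum detectable effect (one-sample t-test, normal approximation):
d = (z_{α/2} + z_β) / √n
d = (2.576 + 0.674) / √64
d = 3.250 / 8.000
d ≈ 0.41

By Cohen's convention (0.2 small / 0.5 medium / 0.8 large): small effect.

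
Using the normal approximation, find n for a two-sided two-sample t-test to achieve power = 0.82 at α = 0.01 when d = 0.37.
n = 179 per group

Sample size formula (two-sample t-test, normal approximation):
n = 2 · ((z_{α/2} + z_β) / d)²

z_{α/2} = 2.576 (for α = 0.01, two-sided)
z_β = 0.915 (for power = 0.82)
d = 0.37

n = 2 · ((2.576 + 0.915) / 0.37)²
n = 2 · (9.435)²
n ≈ 178.04
Round up to the next whole number: n = 179 per group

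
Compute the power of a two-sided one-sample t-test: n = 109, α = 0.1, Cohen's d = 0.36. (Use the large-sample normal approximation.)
Power ≈ 0.98

Power calculation (one-sample t-test, normal approximation):
z_β = d · √n - z_{α/2}
z_β = 0.36 · √109 - 1.645
z_β = 0.36 · 10.440 - 1.645
z_β = 2.114

Power = Φ(z_β) = Φ(2.114) ≈ 0.983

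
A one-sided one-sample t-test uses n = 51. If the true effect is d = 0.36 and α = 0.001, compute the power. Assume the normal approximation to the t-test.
Power ≈ 0.30

Power calculation (one-sample t-test, normal approximation):
z_β = d · √n - z_α
z_β = 0.36 · √51 - 3.090
z_β = 0.36 · 7.141 - 3.090
z_β = -0.519

Power = Φ(z_β) = Φ(-0.519) ≈ 0.302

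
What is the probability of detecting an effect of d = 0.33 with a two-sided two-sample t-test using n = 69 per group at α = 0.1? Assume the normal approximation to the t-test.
Power ≈ 0.62

Power calculation (two-sample t-test, normal approximation):
z_β = d · √(n/2) - z_{α/2}
z_β = 0.33 · √(69/2) - 1.645
z_β = 0.33 · 5.874 - 1.645
z_β = 0.293

Power = Φ(z_β) = Φ(0.293) ≈ 0.615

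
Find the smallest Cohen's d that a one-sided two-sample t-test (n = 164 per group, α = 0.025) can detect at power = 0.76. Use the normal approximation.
d ≈ 0.29

Minimum detectable effect (two-sample t-test, normal approximation):
d = (z_α + z_β) / √(n/2)
d = (1.960 + 0.706) / √(164/2)
d = 2.666 / 9.055
d ≈ 0.29

By Cohen's convention (0.2 small / 0.5 medium / 0.8 large): small effect.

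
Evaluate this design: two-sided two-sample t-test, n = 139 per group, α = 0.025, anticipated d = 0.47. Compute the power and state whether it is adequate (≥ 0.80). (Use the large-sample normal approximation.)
Power ≈ 0.95; the study is adequately powered (power ≥ 0.80)

Power calculation (two-sample t-test, normal approximation):
z_β = d · √(n/2) - z_{α/2}
z_β = 0.47 · √(139/2) - 2.241
z_β = 0.47 · 8.337 - 2.241
z_β = 1.677

Power = Φ(z_β) = Φ(1.677) ≈ 0.953

Effect size d = 0.47 is small by Cohen's convention (0.2/0.5/0.8).

Threshold: power ≥ 0.80 is conventionally adequate.
Power ≈ 0.95 → the study is adequately powered (power ≥ 0.80).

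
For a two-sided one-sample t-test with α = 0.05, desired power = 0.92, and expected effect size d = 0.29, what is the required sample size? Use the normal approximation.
n = 135

Sample size formula (one-sample t-test, normal approximation):
n = ((z_{α/2} + z_β) / d)²

z_{α/2} = 1.960 (for α = 0.05, two-sided)
z_β = 1.405 (for power = 0.92)
d = 0.29

n = ((1.960 + 1.405) / 0.29)²
n = (11.603)²
n ≈ 134.63
Round up to the next whole number: n = 135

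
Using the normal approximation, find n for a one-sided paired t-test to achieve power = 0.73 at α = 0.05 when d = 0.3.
n = 57 pairs

Sample size formula (paired t-test, normal approximation):
n = ((z_α + z_β) / d)²

z_α = 1.645 (for α = 0.05, one-sided)
z_β = 0.613 (for power = 0.73)
d = 0.3

n = ((1.645 + 0.613) / 0.3)²
n = (7.527)²
n ≈ 56.66
Round up to the next whole number: n = 57 pairs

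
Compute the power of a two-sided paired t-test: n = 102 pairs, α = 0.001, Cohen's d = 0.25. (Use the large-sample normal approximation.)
Power ≈ 0.22

Power calculation (paired t-test, normal approximation):
z_β = d · √n - z_{α/2}
z_β = 0.25 · √102 - 3.291
z_β = 0.25 · 10.100 - 3.291
z_β = -0.766

Power = Φ(z_β) = Φ(-0.766) ≈ 0.222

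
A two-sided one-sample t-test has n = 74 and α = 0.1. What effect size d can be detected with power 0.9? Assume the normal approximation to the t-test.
d ≈ 0.34

Minimum detectable effect (one-sample t-test, normal approximation):
d = (z_{α/2} + z_β) / √n
d = (1.645 + 1.282) / √74
d = 2.926 / 8.602
d ≈ 0.34

By Cohen's convention (0.2 small / 0.5 medium / 0.8 large): small effect.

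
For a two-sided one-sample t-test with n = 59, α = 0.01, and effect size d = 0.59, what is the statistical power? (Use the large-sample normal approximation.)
Power ≈ 0.97

Power calculation (one-sample t-test, normal approximation):
z_β = d · √n - z_{α/2}
z_β = 0.59 · √59 - 2.576
z_β = 0.59 · 7.681 - 2.576
z_β = 1.956

Power = Φ(z_β) = Φ(1.956) ≈ 0.975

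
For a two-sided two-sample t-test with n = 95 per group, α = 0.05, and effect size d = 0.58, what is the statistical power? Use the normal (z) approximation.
Power ≈ 0.98

Power calculation (two-sample t-test, normal approximation):
z_β = d · √(n/2) - z_{α/2}
z_β = 0.58 · √(95/2) - 1.960
z_β = 0.58 · 6.892 - 1.960
z_β = 2.037

Power = Φ(z_β) = Φ(2.037) ≈ 0.979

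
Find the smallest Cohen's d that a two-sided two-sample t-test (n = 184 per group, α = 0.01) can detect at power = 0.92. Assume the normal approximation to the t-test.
d ≈ 0.42

Minimum detectable effect (two-sample t-test, normal approximation):
d = (z_{α/2} + z_β) / √(n/2)
d = (2.576 + 1.405) / √(184/2)
d = 3.981 / 9.592
d ≈ 0.42

By Cohen's convention (0.2 small / 0.5 medium / 0.8 large): small effect.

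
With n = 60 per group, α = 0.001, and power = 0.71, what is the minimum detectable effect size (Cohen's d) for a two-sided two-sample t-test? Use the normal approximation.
d ≈ 0.70

Minimum detectable effect (two-sample t-test, normal approximation):
d = (z_{α/2} + z_β) / √(n/2)
d = (3.291 + 0.553) / √(60/2)
d = 3.844 / 5.477
d ≈ 0.70

By Cohen's convention (0.2 small / 0.5 medium / 0.8 large): medium effect.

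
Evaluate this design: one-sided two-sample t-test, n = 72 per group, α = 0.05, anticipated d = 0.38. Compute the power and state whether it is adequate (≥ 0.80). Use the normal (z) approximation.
Power ≈ 0.74; the study is underpowered (power < 0.80)

Power calculation (two-sample t-test, normal approximation):
z_β = d · √(n/2) - z_α
z_β = 0.38 · √(72/2) - 1.645
z_β = 0.38 · 6.000 - 1.645
z_β = 0.635

Power = Φ(z_β) = Φ(0.635) ≈ 0.737

Effect size d = 0.38 is small by Cohen's convention (0.2/0.5/0.8).

Threshold: power ≥ 0.80 is conventionally adequate.
Power ≈ 0.74 → the study is underpowered (power < 0.80).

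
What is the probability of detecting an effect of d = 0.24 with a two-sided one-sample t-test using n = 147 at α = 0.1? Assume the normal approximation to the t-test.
Power ≈ 0.90

Power calculation (one-sample t-test, normal approximation):
z_β = d · √n - z_{α/2}
z_β = 0.24 · √147 - 1.645
z_β = 0.24 · 12.124 - 1.645
z_β = 1.265

Power = Φ(z_β) = Φ(1.265) ≈ 0.897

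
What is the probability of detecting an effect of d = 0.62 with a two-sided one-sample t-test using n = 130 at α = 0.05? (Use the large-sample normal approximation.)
Power ≈ 1.00

Power calculation (one-sample t-test, normal approximation):
z_β = d · √n - z_{α/2}
z_β = 0.62 · √130 - 1.960
z_β = 0.62 · 11.402 - 1.960
z_β = 5.109

Power = Φ(z_β) = Φ(5.109) ≈ 1.000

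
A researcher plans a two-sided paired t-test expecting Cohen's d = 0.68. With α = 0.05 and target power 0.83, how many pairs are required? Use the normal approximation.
n = 19 pairs

Sample size formula (paired t-test, normal approximation):
n = ((z_{α/2} + z_β) / d)²

z_{α/2} = 1.960 (for α = 0.05, two-sided)
z_β = 0.954 (for power = 0.83)
d = 0.68

n = ((1.960 + 0.954) / 0.68)²
n = (4.285)²
n ≈ 18.36
Round up to the next whole number: n = 19 pairs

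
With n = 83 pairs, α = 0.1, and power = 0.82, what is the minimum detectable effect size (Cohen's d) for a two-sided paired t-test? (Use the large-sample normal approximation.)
d ≈ 0.28

Minimum detectable effect (paired t-test, normal approximation):
d = (z_{α/2} + z_β) / √n
d = (1.645 + 0.915) / √83
d = 2.560 / 9.110
d ≈ 0.28

By Cohen's convention (0.2 small / 0.5 medium / 0.8 large): small effect.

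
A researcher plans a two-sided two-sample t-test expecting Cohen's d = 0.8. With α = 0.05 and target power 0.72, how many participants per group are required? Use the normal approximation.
n = 21 per group

Sample size formula (two-sample t-test, normal approximation):
n = 2 · ((z_{α/2} + z_β) / d)²

z_{α/2} = 1.960 (for α = 0.05, two-sided)
z_β = 0.583 (for power = 0.72)
d = 0.8

n = 2 · ((1.960 + 0.583) / 0.8)²
n = 2 · (3.179)²
n ≈ 20.21
Round up to the next whole number: n = 21 per group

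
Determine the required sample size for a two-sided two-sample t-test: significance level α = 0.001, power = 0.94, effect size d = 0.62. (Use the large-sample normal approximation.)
n = 123 per group

Sample size formula (two-sample t-test, normal approximation):
n = 2 · ((z_{α/2} + z_β) / d)²

z_{α/2} = 3.291 (for α = 0.001, two-sided)
z_β = 1.555 (for power = 0.94)
d = 0.62

n = 2 · ((3.291 + 1.555) / 0.62)²
n = 2 · (7.816)²
n ≈ 122.18
Round up to the next whole number: n = 123 per group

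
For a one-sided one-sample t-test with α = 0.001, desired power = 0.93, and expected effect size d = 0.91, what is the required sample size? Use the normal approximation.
n = 26

Sample size formula (one-sample t-test, normal approximation):
n = ((z_α + z_β) / d)²

z_α = 3.090 (for α = 0.001, one-sided)
z_β = 1.476 (for power = 0.93)
d = 0.91

n = ((3.090 + 1.476) / 0.91)²
n = (5.018)²
n ≈ 25.18
Round up to the next whole number: n = 26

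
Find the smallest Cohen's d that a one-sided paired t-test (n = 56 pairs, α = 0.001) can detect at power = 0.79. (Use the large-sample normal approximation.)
d ≈ 0.52

Minimum detectable effect (paired t-test, normal approximation):
d = (z_α + z_β) / √n
d = (3.090 + 0.806) / √56
d = 3.897 / 7.483
d ≈ 0.52

By Cohen's convention (0.2 small / 0.5 medium / 0.8 large): medium effect.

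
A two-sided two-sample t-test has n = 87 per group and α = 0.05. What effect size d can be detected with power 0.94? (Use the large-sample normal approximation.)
d ≈ 0.53

Minimum detectable effect (two-sample t-test, normal approximation):
d = (z_{α/2} + z_β) / √(n/2)
d = (1.960 + 1.555) / √(87/2)
d = 3.515 / 6.595
d ≈ 0.53

By Cohen's convention (0.2 small / 0.5 medium / 0.8 large): medium effect.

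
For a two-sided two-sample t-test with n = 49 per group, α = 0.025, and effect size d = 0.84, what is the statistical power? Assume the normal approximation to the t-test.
Power ≈ 0.97

Power calculation (two-sample t-test, normal approximation):
z_β = d · √(n/2) - z_{α/2}
z_β = 0.84 · √(49/2) - 2.241
z_β = 0.84 · 4.950 - 2.241
z_β = 1.916

Power = Φ(z_β) = Φ(1.916) ≈ 0.972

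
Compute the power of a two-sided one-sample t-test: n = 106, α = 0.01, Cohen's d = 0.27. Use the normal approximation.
Power ≈ 0.58

Power calculation (one-sample t-test, normal approximation):
z_β = d · √n - z_{α/2}
z_β = 0.27 · √106 - 2.576
z_β = 0.27 · 10.296 - 2.576
z_β = 0.204

Power = Φ(z_β) = Φ(0.204) ≈ 0.581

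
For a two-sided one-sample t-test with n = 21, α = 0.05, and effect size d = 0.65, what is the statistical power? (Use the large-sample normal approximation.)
Power ≈ 0.85

Power calculation (one-sample t-test, normal approximation):
z_β = d · √n - z_{α/2}
z_β = 0.65 · √21 - 1.960
z_β = 0.65 · 4.583 - 1.960
z_β = 1.019

Power = Φ(z_β) = Φ(1.019) ≈ 0.846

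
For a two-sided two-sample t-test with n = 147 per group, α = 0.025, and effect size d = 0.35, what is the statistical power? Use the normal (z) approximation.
Power ≈ 0.78

Power calculation (two-sample t-test, normal approximation):
z_β = d · √(n/2) - z_{α/2}
z_β = 0.35 · √(147/2) - 2.241
z_β = 0.35 · 8.573 - 2.241
z_β = 0.759

Power = Φ(z_β) = Φ(0.759) ≈ 0.776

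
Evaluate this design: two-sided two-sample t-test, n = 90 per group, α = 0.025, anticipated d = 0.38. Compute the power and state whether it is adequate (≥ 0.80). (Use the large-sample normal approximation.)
Power ≈ 0.62; the study is underpowered (power < 0.80)

Power calculation (two-sample t-test, normal approximation):
z_β = d · √(n/2) - z_{α/2}
z_β = 0.38 · √(90/2) - 2.241
z_β = 0.38 · 6.708 - 2.241
z_β = 0.308

Power = Φ(z_β) = Φ(0.308) ≈ 0.621

Effect size d = 0.38 is small by Cohen's convention (0.2/0.5/0.8).

Threshold: power ≥ 0.80 is conventionally adequate.
Power ≈ 0.62 → the study is underpowered (power < 0.80).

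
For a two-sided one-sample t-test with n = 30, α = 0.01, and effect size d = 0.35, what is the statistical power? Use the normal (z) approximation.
Power ≈ 0.26

Power calculation (one-sample t-test, normal approximation):
z_β = d · √n - z_{α/2}
z_β = 0.35 · √30 - 2.576
z_β = 0.35 · 5.477 - 2.576
z_β = -0.659

Power = Φ(z_β) = Φ(-0.659) ≈ 0.255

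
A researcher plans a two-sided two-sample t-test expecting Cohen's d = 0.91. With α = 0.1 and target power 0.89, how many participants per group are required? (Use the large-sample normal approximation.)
n = 20 per group

Sample size formula (two-sample t-test, normal approximation):
n = 2 · ((z_{α/2} + z_β) / d)²

z_{α/2} = 1.645 (for α = 0.1, two-sided)
z_β = 1.227 (for power = 0.89)
d = 0.91

n = 2 · ((1.645 + 1.227) / 0.91)²
n = 2 · (3.156)²
n ≈ 19.92
Round up to the next whole number: n = 20 per group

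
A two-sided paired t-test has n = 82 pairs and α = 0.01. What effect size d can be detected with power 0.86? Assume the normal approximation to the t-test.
d ≈ 0.40

Minimum detectable effect (paired t-test, normal approximation):
d = (z_{α/2} + z_β) / √n
d = (2.576 + 1.080) / √82
d = 3.656 / 9.055
d ≈ 0.40

By Cohen's convention (0.2 small / 0.5 medium / 0.8 large): small effect.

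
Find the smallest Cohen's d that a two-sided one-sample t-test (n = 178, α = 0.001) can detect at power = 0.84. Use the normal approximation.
d ≈ 0.32

Minimum detectable effect (one-sample t-test, normal approximation):
d = (z_{α/2} + z_β) / √n
d = (3.291 + 0.994) / √178
d = 4.285 / 13.342
d ≈ 0.32

By Cohen's convention (0.2 small / 0.5 medium / 0.8 large): small effect.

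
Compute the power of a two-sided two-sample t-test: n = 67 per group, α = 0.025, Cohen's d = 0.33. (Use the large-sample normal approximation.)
Power ≈ 0.37

Power calculation (two-sample t-test, normal approximation):
z_β = d · √(n/2) - z_{α/2}
z_β = 0.33 · √(67/2) - 2.241
z_β = 0.33 · 5.788 - 2.241
z_β = -0.331

Power = Φ(z_β) = Φ(-0.331) ≈ 0.370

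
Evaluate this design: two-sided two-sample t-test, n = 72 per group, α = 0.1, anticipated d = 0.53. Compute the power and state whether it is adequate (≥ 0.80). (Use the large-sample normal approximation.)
Power ≈ 0.94; the study is adequately powered (power ≥ 0.80)

Power calculation (two-sample t-test, normal approximation):
z_β = d · √(n/2) - z_{α/2}
z_β = 0.53 · √(72/2) - 1.645
z_β = 0.53 · 6.000 - 1.645
z_β = 1.535

Power = Φ(z_β) = Φ(1.535) ≈ 0.938

Effect size d = 0.53 is medium by Cohen's convention (0.2/0.5/0.8).

Threshold: power ≥ 0.80 is conventionally adequate.
Power ≈ 0.94 → the study is adequately powered (power ≥ 0.80).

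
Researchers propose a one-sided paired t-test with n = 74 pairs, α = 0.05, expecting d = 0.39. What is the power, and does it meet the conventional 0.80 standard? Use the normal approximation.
Power ≈ 0.96; the study is adequately powered (power ≥ 0.80)

Power calculation (paired t-test, normal approximation):
z_β = d · √n - z_α
z_β = 0.39 · √74 - 1.645
z_β = 0.39 · 8.602 - 1.645
z_β = 1.710

Power = Φ(z_β) = Φ(1.710) ≈ 0.956

Effect size d = 0.39 is small by Cohen's convention (0.2/0.5/0.8).

Threshold: power ≥ 0.80 is conventionally adequate.
Power ≈ 0.96 → the study is adequately powered (power ≥ 0.80).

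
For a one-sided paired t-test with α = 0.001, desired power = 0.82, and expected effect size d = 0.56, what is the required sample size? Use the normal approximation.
n = 52 pairs

Sample size formula (paired t-test, normal approximation):
n = ((z_α + z_β) / d)²

z_α = 3.090 (for α = 0.001, one-sided)
z_β = 0.915 (for power = 0.82)
d = 0.56

n = ((3.090 + 0.915) / 0.56)²
n = (7.152)²
n ≈ 51.15
Round up to the next whole number: n = 52 pairs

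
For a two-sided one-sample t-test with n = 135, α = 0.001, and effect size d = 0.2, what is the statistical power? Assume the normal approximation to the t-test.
Power ≈ 0.17

Power calculation (one-sample t-test, normal approximation):
z_β = d · √n - z_{α/2}
z_β = 0.2 · √135 - 3.291
z_β = 0.2 · 11.619 - 3.291
z_β = -0.967

Power = Φ(z_β) = Φ(-0.967) ≈ 0.167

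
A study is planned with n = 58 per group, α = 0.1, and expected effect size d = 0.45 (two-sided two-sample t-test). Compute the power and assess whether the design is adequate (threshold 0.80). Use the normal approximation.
Power ≈ 0.78; the study is underpowered (power < 0.80)

Power calculation (two-sample t-test, normal approximation):
z_β = d · √(n/2) - z_{α/2}
z_β = 0.45 · √(58/2) - 1.645
z_β = 0.45 · 5.385 - 1.645
z_β = 0.778

Power = Φ(z_β) = Φ(0.778) ≈ 0.782

Effect size d = 0.45 is small by Cohen's convention (0.2/0.5/0.8).

Threshold: power ≥ 0.80 is conventionally adequate.
Power ≈ 0.78 → the study is underpowered (power < 0.80).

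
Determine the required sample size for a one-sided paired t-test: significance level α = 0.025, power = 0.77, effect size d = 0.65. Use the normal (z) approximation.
n = 18 pairs

Sample size formula (paired t-test, normal approximation):
n = ((z_α + z_β) / d)²

z_α = 1.960 (for α = 0.025, one-sided)
z_β = 0.739 (for power = 0.77)
d = 0.65

n = ((1.960 + 0.739) / 0.65)²
n = (4.152)²
n ≈ 17.24
Round up to the next whole number: n = 18 pairs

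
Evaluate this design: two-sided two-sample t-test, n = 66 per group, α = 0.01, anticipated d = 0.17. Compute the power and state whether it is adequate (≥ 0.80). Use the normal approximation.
Power ≈ 0.05; the study is underpowered (power < 0.80)

Power calculation (two-sample t-test, normal approximation):
z_β = d · √(n/2) - z_{α/2}
z_β = 0.17 · √(66/2) - 2.576
z_β = 0.17 · 5.745 - 2.576
z_β = -1.599

Power = Φ(z_β) = Φ(-1.599) ≈ 0.055

Effect size d = 0.17 is very small by Cohen's convention (0.2/0.5/0.8).

Threshold: power ≥ 0.80 is conventionally adequate.
Power ≈ 0.05 → the study is underpowered (power < 0.80).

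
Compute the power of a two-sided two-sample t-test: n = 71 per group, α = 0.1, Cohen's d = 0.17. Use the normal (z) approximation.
Power ≈ 0.26

Power calculation (two-sample t-test, normal approximation):
z_β = d · √(n/2) - z_{α/2}
z_β = 0.17 · √(71/2) - 1.645
z_β = 0.17 · 5.958 - 1.645
z_β = -0.632

Power = Φ(z_β) = Φ(-0.632) ≈ 0.264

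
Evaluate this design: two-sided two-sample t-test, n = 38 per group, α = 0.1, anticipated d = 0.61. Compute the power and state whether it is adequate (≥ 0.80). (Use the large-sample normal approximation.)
Power ≈ 0.84; the study is adequately powered (power ≥ 0.80)

Power calculation (two-sample t-test, normal approximation):
z_β = d · √(n/2) - z_{α/2}
z_β = 0.61 · √(38/2) - 1.645
z_β = 0.61 · 4.359 - 1.645
z_β = 1.014

Power = Φ(z_β) = Φ(1.014) ≈ 0.845

Effect size d = 0.61 is medium by Cohen's convention (0.2/0.5/0.8).

Threshold: power ≥ 0.80 is conventionally adequate.
Power ≈ 0.84 → the study is adequately powered (power ≥ 0.80).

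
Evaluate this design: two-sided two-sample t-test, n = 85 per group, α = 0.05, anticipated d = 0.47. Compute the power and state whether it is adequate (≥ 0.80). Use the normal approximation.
Power ≈ 0.87; the study is adequately powered (power ≥ 0.80)

Power calculation (two-sample t-test, normal approximation):
z_β = d · √(n/2) - z_{α/2}
z_β = 0.47 · √(85/2) - 1.960
z_β = 0.47 · 6.519 - 1.960
z_β = 1.104

Power = Φ(z_β) = Φ(1.104) ≈ 0.865

Effect size d = 0.47 is small by Cohen's convention (0.2/0.5/0.8).

Threshold: power ≥ 0.80 is conventionally adequate.
Power ≈ 0.87 → the study is adequately powered (power ≥ 0.80).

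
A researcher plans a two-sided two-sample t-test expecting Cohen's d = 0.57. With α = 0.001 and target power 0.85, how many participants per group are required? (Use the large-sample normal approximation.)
n = 116 per group

Sample size formula (two-sample t-test, normal approximation):
n = 2 · ((z_{α/2} + z_β) / d)²

z_{α/2} = 3.291 (for α = 0.001, two-sided)
z_β = 1.036 (for power = 0.85)
d = 0.57

n = 2 · ((3.291 + 1.036) / 0.57)²
n = 2 · (7.591)²
n ≈ 115.25
Round up to the next whole number: n = 116 per group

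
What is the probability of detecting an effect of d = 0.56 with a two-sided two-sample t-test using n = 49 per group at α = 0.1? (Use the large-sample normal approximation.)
Power ≈ 0.87

Power calculation (two-sample t-test, normal approximation):
z_β = d · √(n/2) - z_{α/2}
z_β = 0.56 · √(49/2) - 1.645
z_β = 0.56 · 4.950 - 1.645
z_β = 1.127

Power = Φ(z_β) = Φ(1.127) ≈ 0.870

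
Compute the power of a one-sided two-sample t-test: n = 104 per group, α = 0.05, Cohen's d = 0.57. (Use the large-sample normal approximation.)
Power ≈ 0.99

Power calculation (two-sample t-test, normal approximation):
z_β = d · √(n/2) - z_α
z_β = 0.57 · √(104/2) - 1.645
z_β = 0.57 · 7.211 - 1.645
z_β = 2.465

Power = Φ(z_β) = Φ(2.465) ≈ 0.993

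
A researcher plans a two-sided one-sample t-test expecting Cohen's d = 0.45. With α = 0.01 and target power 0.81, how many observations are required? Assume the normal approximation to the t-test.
n = 59

Sample size formula (one-sample t-test, normal approximation):
n = ((z_{α/2} + z_β) / d)²

z_{α/2} = 2.576 (for α = 0.01, two-sided)
z_β = 0.878 (for power = 0.81)
d = 0.45

n = ((2.576 + 0.878) / 0.45)²
n = (7.676)²
n ≈ 58.92
Round up to the next whole number: n = 59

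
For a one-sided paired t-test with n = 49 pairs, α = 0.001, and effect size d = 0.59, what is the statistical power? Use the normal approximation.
Power ≈ 0.85

Power calculation (paired t-test, normal approximation):
z_β = d · √n - z_α
z_β = 0.59 · √49 - 3.090
z_β = 0.59 · 7.000 - 3.090
z_β = 1.040

Power = Φ(z_β) = Φ(1.040) ≈ 0.851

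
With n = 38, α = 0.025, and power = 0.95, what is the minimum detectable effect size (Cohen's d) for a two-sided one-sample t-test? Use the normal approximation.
d ≈ 0.63

Minimum detectable effect (one-sample t-test, normal approximation):
d = (z_{α/2} + z_β) / √n
d = (2.241 + 1.645) / √38
d = 3.886 / 6.164
d ≈ 0.63

By Cohen's convention (0.2 small / 0.5 medium / 0.8 large): medium effect.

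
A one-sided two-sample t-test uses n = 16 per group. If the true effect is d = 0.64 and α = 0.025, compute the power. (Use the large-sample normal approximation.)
Power ≈ 0.44

Power calculation (two-sample t-test, normal approximation):
z_β = d · √(n/2) - z_α
z_β = 0.64 · √(16/2) - 1.960
z_β = 0.64 · 2.828 - 1.960
z_β = -0.150

Power = Φ(z_β) = Φ(-0.150) ≈ 0.440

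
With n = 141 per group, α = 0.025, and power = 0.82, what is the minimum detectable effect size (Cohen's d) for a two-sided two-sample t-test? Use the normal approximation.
d ≈ 0.38

Minimum detectable effect (two-sample t-test, normal approximation):
d = (z_{α/2} + z_β) / √(n/2)
d = (2.241 + 0.915) / √(141/2)
d = 3.157 / 8.396
d ≈ 0.38

By Cohen's convention (0.2 small / 0.5 medium / 0.8 large): small effect.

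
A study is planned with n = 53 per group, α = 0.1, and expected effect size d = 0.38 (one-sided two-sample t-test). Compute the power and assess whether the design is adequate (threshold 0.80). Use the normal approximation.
Power ≈ 0.75; the study is underpowered (power < 0.80)

Power calculation (two-sample t-test, normal approximation):
z_β = d · √(n/2) - z_α
z_β = 0.38 · √(53/2) - 1.282
z_β = 0.38 · 5.148 - 1.282
z_β = 0.675

Power = Φ(z_β) = Φ(0.675) ≈ 0.750

Effect size d = 0.38 is small by Cohen's convention (0.2/0.5/0.8).

Threshold: power ≥ 0.80 is conventionally adequate.
Power ≈ 0.75 → the study is underpowered (power < 0.80).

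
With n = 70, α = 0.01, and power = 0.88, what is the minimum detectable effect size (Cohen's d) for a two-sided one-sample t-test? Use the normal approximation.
d ≈ 0.45

Minimum detectable effect (one-sample t-test, normal approximation):
d = (z_{α/2} + z_β) / √n
d = (2.576 + 1.175) / √70
d = 3.751 / 8.367
d ≈ 0.45

By Cohen's convention (0.2 small / 0.5 medium / 0.8 large): small effect.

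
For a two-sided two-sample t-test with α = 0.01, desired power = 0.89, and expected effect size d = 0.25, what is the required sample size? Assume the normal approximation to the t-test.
n = 463 per group

Sample size formula (two-sample t-test, normal approximation):
n = 2 · ((z_{α/2} + z_β) / d)²

z_{α/2} = 2.576 (for α = 0.01, two-sided)
z_β = 1.227 (for power = 0.89)
d = 0.25

n = 2 · ((2.576 + 1.227) / 0.25)²
n = 2 · (15.212)²
n ≈ 462.81
Round up to the next whole number: n = 463 per group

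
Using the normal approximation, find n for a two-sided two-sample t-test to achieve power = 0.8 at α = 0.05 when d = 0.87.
n = 21 per group

Sample size formula (two-sample t-test, normal approximation):
n = 2 · ((z_{α/2} + z_β) / d)²

z_{α/2} = 1.960 (for α = 0.05, two-sided)
z_β = 0.842 (for power = 0.8)
d = 0.87

n = 2 · ((1.960 + 0.842) / 0.87)²
n = 2 · (3.221)²
n ≈ 20.75
Round up to the next whole number: n = 21 per group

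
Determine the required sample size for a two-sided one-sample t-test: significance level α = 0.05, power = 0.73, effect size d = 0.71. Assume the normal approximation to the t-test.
n = 14

Sample size formula (one-sample t-test, normal approximation):
n = ((z_{α/2} + z_β) / d)²

z_{α/2} = 1.960 (for α = 0.05, two-sided)
z_β = 0.613 (for power = 0.73)
d = 0.71

n = ((1.960 + 0.613) / 0.71)²
n = (3.624)²
n ≈ 13.13
Round up to the next whole number: n = 14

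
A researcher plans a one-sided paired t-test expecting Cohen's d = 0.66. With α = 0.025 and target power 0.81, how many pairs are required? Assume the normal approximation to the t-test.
n = 19 pairs

Sample size formula (paired t-test, normal approximation):
n = ((z_α + z_β) / d)²

z_α = 1.960 (for α = 0.025, one-sided)
z_β = 0.878 (for power = 0.81)
d = 0.66

n = ((1.960 + 0.878) / 0.66)²
n = (4.300)²
n ≈ 18.49
Round up to the next whole number: n = 19 pairs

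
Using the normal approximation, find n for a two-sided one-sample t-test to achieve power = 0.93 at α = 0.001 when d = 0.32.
n = 222

Sample size formula (one-sample t-test, normal approximation):
n = ((z_{α/2} + z_β) / d)²

z_{α/2} = 3.291 (for α = 0.001, two-sided)
z_β = 1.476 (for power = 0.93)
d = 0.32

n = ((3.291 + 1.476) / 0.32)²
n = (14.897)²
n ≈ 221.92
Round up to the next whole number: n = 222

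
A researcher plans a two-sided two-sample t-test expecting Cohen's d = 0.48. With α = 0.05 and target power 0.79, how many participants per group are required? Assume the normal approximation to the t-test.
n = 67 per group

Sample size formula (two-sample t-test, normal approximation):
n = 2 · ((z_{α/2} + z_β) / d)²

z_{α/2} = 1.960 (for α = 0.05, two-sided)
z_β = 0.806 (for power = 0.79)
d = 0.48

n = 2 · ((1.960 + 0.806) / 0.48)²
n = 2 · (5.763)²
n ≈ 66.42
Round up to the next whole number: n = 67 per group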